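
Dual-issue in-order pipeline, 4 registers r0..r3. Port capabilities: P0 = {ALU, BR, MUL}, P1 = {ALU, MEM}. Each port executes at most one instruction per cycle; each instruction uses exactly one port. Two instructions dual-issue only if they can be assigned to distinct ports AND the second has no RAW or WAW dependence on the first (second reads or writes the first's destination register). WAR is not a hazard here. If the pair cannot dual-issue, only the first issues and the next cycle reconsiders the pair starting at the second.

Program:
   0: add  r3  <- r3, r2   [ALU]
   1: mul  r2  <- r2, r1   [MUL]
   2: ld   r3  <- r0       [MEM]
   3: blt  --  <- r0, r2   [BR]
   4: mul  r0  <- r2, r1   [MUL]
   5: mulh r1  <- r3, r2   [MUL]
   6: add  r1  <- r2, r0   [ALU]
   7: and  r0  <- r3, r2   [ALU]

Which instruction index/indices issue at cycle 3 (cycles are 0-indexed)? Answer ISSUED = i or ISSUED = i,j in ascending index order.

t=0 i0+i1:add.ALU;mul.MUL ; 2-wide
t=1 i2+i3:ld.MEM;blt.BR ; 2-wide
t=2 i4:mul.MUL ; no-port MUL/MUL
t=3 i5:mulh.MUL ; WAW r1
t=4 i6+i7:add.ALU;and.ALU ; 2-wide

ISSUED = 5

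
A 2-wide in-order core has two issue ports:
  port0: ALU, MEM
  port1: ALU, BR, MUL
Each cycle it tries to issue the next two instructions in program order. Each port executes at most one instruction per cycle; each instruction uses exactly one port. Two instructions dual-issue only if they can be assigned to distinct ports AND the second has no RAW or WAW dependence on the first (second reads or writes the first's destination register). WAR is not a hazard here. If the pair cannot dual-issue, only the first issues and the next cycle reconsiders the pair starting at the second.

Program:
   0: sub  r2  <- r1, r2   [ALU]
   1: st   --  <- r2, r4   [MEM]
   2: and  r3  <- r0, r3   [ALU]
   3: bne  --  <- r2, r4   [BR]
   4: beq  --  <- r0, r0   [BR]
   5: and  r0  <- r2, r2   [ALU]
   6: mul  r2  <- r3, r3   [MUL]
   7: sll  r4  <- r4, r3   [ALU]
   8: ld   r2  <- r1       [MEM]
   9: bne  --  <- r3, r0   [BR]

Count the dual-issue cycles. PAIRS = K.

PAIRS = 4

[0] i0  sub  -- RAW r2
[1] i1+i2  st/and  -- pair
[2] i3  bne  -- no-port BR/BR
[3] i4+i5  beq/and  -- pair
[4] i6+i7  mul/sll  -- pair
[5] i8+i9  ld/bne  -- pair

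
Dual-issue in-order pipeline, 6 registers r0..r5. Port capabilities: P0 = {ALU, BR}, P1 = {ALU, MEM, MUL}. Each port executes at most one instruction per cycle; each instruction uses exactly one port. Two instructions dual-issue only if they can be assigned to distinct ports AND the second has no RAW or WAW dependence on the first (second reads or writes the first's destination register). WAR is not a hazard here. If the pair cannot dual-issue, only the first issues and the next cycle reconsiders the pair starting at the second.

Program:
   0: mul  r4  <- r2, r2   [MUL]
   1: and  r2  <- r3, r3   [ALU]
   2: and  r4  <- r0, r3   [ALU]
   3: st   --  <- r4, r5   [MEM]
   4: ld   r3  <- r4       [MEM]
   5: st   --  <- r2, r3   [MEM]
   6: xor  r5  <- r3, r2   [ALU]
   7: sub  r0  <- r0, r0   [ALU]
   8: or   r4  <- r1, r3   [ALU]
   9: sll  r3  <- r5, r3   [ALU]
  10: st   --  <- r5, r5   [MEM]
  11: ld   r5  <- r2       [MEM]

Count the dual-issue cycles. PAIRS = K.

PAIRS = 4

[0] i0&i1  mul.MUL;and.ALU  -- 2-wide
[1] i2  and.ALU  -- RAW r4
[2] i3  st.MEM  -- no-port MEM/MEM
[3] i4  ld.MEM  -- no-port MEM/MEM
[4] i5&i6  st.MEM;xor.ALU  -- 2-wide
[5] i7&i8  sub.ALU;or.ALU  -- 2-wide
[6] i9&i10  sll.ALU;st.MEM  -- 2-wide
[7] i11  ld.MEM  -- tail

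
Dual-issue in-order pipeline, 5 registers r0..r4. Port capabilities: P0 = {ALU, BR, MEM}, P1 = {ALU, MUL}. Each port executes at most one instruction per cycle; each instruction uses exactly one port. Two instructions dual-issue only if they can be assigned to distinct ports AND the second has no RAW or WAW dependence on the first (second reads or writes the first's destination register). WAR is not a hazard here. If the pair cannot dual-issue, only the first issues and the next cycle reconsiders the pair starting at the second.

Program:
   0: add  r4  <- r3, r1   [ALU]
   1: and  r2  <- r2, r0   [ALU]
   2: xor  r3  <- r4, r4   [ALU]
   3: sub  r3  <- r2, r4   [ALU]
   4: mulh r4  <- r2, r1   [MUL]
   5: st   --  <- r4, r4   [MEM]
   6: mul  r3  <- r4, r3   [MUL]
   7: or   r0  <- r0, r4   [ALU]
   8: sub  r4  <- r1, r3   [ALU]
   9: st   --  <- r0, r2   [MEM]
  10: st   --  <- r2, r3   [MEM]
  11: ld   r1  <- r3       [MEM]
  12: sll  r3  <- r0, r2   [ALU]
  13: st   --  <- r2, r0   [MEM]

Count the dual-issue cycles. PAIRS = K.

PAIRS = 5

t=0 i0,i1:add+and ; 2-wide
t=1 i2:xor ; WAW r3
t=2 i3,i4:sub+mulh ; 2-wide
t=3 i5,i6:st+mul ; 2-wide
t=4 i7,i8:or+sub ; 2-wide
t=5 i9:st ; no-port MEM/MEM
t=6 i10:st ; no-port MEM/MEM
t=7 i11,i12:ld+sll ; 2-wide
t=8 i13:st ; tail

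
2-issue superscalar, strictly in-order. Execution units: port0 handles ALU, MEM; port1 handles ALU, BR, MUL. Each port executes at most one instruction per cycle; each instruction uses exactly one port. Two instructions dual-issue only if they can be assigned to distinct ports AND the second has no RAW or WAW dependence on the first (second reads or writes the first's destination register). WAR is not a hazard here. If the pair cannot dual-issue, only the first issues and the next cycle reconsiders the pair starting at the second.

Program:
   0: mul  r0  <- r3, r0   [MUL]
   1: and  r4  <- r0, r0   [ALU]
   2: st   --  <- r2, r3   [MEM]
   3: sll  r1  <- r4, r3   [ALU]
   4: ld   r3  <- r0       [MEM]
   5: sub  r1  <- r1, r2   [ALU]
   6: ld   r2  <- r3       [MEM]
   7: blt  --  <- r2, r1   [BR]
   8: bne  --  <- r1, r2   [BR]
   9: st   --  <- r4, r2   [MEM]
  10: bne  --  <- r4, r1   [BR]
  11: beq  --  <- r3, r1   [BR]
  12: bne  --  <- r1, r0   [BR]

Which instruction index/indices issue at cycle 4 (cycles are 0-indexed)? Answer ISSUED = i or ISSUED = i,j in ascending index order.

ISSUED = 7

#0 head=0: mul.MUL i0 RAW r0
#1 head=1: and.ALU+st.MEM i1+i2 pair
#2 head=3: sll.ALU+ld.MEM i3+i4 pair
#3 head=5: sub.ALU+ld.MEM i5+i6 pair
#4 head=7: blt.BR i7 no-port BR/BR
#5 head=8: bne.BR+st.MEM i8+i9 pair
#6 head=10: bne.BR i10 no-port BR/BR
#7 head=11: beq.BR i11 no-port BR/BR
#8 head=12: bne.BR i12 tail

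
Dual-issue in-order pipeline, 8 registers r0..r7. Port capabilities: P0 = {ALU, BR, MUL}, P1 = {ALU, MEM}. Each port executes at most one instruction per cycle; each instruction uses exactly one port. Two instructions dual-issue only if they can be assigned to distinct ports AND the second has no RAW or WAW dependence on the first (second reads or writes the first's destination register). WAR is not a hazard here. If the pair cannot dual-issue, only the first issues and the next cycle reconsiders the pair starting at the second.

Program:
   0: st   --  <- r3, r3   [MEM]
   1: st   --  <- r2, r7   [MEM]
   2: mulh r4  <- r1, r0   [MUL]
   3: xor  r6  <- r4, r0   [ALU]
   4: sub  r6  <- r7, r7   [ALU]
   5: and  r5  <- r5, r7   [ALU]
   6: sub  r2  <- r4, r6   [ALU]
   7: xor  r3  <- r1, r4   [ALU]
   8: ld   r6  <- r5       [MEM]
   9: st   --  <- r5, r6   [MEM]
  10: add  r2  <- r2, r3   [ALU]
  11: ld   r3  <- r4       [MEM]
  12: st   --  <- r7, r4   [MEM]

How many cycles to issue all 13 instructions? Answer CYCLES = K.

CYCLES = 9

t=0 i0:st.MEM ; no-port MEM/MEM
t=1 i1+i2:st.MEM+mulh.MUL ; dual
t=2 i3:xor.ALU ; WAW r6
t=3 i4+i5:sub.ALU+and.ALU ; dual
t=4 i6+i7:sub.ALU+xor.ALU ; dual
t=5 i8:ld.MEM ; no-port MEM/MEM
t=6 i9+i10:st.MEM+add.ALU ; dual
t=7 i11:ld.MEM ; no-port MEM/MEM
t=8 i12:st.MEM ; tail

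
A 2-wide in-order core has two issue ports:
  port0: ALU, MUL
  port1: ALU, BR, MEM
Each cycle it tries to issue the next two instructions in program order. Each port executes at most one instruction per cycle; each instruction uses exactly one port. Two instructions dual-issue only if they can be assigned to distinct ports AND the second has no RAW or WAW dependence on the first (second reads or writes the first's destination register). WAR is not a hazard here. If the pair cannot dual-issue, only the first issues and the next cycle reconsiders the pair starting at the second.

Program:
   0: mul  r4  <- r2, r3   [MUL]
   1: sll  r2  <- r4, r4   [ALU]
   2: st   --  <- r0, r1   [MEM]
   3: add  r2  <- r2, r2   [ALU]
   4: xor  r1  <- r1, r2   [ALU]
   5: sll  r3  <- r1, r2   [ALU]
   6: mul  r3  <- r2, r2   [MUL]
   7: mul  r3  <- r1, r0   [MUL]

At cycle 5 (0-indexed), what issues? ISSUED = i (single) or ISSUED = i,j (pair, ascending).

c0: i0 mul.MUL  RAW r4
c1: i1&i2 sll.ALU;st.MEM  pair
c2: i3 add.ALU  RAW r2
c3: i4 xor.ALU  RAW r1
c4: i5 sll.ALU  WAW r3
c5: i6 mul.MUL  no-port MUL/MUL
c6: i7 mul.MUL  tail

ISSUED = 6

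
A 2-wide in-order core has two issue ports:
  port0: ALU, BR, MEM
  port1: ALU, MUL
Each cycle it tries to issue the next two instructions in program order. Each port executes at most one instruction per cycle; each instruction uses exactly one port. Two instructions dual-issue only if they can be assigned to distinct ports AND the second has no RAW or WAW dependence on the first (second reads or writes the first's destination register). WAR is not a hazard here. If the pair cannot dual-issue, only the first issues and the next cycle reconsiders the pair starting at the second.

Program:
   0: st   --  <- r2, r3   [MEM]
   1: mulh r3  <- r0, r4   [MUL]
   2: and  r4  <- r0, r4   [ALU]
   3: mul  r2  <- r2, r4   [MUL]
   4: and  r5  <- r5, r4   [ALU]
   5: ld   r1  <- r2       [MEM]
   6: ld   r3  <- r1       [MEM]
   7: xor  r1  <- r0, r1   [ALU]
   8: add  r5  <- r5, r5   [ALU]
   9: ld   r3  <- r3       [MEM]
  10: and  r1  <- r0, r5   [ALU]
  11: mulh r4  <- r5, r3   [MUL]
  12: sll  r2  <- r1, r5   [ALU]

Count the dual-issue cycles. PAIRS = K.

PAIRS = 5

  cy0 -> i0&i1 (st.MEM;mulh.MUL) dual
  cy1 -> i2 (and.ALU) RAW r4
  cy2 -> i3&i4 (mul.MUL;and.ALU) dual
  cy3 -> i5 (ld.MEM) no-port MEM/MEM
  cy4 -> i6&i7 (ld.MEM;xor.ALU) dual
  cy5 -> i8&i9 (add.ALU;ld.MEM) dual
  cy6 -> i10&i11 (and.ALU;mulh.MUL) dual
  cy7 -> i12 (sll.ALU) tail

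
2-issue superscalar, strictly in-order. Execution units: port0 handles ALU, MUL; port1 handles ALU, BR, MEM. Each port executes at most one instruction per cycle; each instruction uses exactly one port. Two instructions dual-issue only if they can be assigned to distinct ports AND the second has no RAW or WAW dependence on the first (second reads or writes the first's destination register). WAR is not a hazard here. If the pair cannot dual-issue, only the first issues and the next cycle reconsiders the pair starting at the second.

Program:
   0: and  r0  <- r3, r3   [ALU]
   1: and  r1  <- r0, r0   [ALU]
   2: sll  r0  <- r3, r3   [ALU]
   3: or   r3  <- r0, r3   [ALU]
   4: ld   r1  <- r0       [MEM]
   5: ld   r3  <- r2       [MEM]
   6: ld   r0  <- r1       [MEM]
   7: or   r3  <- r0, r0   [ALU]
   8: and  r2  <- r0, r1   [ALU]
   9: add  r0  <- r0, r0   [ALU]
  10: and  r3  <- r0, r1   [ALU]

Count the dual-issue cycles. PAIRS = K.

PAIRS = 3

0. and @i0  | RAW r0
1. and/sll @i1+i2  | dual
2. or/ld @i3+i4  | dual
3. ld @i5  | no-port MEM/MEM
4. ld @i6  | RAW r0
5. or/and @i7+i8  | dual
6. add @i9  | RAW r0
7. and @i10  | tail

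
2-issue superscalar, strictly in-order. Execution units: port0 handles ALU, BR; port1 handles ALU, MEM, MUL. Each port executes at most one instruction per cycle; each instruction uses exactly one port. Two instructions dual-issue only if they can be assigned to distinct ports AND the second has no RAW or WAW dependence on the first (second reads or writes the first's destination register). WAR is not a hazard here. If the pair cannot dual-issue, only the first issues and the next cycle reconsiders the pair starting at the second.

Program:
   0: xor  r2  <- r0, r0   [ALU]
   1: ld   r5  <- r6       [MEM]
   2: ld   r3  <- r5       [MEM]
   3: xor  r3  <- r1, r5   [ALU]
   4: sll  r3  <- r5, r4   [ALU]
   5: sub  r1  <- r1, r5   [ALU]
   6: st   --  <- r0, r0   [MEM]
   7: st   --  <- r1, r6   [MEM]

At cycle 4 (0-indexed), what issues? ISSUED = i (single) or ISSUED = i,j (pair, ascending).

[0] i0&i1  xor ld  -- 2-wide
[1] i2  ld  -- WAW r3
[2] i3  xor  -- WAW r3
[3] i4&i5  sll sub  -- 2-wide
[4] i6  st  -- no-port MEM/MEM
[5] i7  st  -- tail

ISSUED = 6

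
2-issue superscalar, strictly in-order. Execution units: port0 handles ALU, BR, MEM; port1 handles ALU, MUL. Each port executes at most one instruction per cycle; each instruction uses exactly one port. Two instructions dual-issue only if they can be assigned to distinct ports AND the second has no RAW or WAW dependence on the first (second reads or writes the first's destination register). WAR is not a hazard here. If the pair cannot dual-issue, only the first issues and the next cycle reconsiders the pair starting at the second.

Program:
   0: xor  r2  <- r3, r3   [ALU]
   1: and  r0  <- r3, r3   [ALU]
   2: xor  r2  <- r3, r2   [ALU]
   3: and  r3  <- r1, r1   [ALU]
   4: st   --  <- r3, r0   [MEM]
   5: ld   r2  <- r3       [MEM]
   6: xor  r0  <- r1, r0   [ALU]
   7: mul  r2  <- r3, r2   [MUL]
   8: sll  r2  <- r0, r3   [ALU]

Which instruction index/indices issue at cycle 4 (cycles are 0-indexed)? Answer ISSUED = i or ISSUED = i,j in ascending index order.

c0: i0+i1 xor and  pair
c1: i2+i3 xor and  pair
c2: i4 st  no-port MEM/MEM
c3: i5+i6 ld xor  pair
c4: i7 mul  WAW r2
c5: i8 sll  tail

ISSUED = 7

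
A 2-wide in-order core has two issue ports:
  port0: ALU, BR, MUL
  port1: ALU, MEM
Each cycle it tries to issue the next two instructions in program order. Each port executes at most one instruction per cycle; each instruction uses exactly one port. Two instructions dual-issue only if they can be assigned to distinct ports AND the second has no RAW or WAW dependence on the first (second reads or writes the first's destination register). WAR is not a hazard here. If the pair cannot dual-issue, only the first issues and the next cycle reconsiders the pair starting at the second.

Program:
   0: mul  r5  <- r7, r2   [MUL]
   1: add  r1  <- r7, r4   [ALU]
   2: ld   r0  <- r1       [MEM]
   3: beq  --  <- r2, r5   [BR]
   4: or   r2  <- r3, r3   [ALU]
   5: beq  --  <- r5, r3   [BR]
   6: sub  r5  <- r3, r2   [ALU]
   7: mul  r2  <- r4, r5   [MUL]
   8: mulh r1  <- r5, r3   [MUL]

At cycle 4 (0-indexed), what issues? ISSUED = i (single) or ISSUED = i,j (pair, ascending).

c0: i0/i1 mul.MUL;add.ALU  2-wide
c1: i2/i3 ld.MEM;beq.BR  2-wide
c2: i4/i5 or.ALU;beq.BR  2-wide
c3: i6 sub.ALU  RAW r5
c4: i7 mul.MUL  no-port MUL/MUL
c5: i8 mulh.MUL  tail

ISSUED = 7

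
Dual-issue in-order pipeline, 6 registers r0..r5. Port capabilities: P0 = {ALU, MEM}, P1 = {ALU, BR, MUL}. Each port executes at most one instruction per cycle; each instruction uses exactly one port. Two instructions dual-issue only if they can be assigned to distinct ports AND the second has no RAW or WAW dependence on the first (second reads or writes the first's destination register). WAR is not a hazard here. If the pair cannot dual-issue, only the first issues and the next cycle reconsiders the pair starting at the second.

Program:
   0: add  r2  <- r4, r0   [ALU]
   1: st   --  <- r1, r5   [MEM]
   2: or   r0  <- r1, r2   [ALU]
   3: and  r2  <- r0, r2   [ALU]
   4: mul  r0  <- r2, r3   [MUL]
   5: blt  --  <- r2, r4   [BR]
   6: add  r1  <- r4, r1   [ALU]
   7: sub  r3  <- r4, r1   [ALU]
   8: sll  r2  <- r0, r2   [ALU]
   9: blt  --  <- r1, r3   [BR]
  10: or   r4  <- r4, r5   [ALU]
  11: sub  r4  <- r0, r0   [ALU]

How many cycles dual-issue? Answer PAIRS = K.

t=0 i0&i1:add/st ; 2-wide
t=1 i2:or ; RAW r0
t=2 i3:and ; RAW r2
t=3 i4:mul ; no-port MUL/BR
t=4 i5&i6:blt/add ; 2-wide
t=5 i7&i8:sub/sll ; 2-wide
t=6 i9&i10:blt/or ; 2-wide
t=7 i11:sub ; tail

PAIRS = 4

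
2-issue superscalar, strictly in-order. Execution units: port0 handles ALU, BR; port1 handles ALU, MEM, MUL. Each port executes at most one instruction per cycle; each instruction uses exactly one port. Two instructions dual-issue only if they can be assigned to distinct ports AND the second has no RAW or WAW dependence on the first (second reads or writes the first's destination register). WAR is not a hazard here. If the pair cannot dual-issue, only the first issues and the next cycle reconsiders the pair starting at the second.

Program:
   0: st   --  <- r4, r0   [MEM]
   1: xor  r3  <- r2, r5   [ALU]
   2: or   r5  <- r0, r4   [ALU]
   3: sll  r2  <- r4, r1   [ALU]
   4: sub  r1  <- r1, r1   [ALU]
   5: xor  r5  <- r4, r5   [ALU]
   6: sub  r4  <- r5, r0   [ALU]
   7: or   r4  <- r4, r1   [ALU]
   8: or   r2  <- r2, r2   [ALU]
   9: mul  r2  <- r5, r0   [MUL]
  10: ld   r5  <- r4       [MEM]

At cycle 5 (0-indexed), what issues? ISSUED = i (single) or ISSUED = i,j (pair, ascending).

0. st xor @i0,i1  | pair
1. or sll @i2,i3  | pair
2. sub xor @i4,i5  | pair
3. sub @i6  | RAW+WAW r4
4. or or @i7,i8  | pair
5. mul @i9  | no-port MUL/MEM
6. ld @i10  | tail

ISSUED = 9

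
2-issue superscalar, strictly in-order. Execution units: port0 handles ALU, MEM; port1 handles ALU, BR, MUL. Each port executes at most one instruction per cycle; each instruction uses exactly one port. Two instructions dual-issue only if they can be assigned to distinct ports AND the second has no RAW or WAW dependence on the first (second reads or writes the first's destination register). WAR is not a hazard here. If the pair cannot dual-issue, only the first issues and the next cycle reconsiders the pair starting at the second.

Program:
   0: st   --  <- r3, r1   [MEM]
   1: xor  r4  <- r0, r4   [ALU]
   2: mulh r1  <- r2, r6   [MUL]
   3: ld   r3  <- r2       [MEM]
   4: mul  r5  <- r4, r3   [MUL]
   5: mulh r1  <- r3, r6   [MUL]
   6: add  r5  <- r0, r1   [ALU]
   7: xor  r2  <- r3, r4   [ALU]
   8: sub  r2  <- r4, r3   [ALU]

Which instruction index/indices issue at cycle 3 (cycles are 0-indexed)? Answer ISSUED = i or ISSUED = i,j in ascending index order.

#0 head=0: st.MEM;xor.ALU i0/i1 pair
#1 head=2: mulh.MUL;ld.MEM i2/i3 pair
#2 head=4: mul.MUL i4 no-port MUL/MUL
#3 head=5: mulh.MUL i5 RAW r1
#4 head=6: add.ALU;xor.ALU i6/i7 pair
#5 head=8: sub.ALU i8 tail

ISSUED = 5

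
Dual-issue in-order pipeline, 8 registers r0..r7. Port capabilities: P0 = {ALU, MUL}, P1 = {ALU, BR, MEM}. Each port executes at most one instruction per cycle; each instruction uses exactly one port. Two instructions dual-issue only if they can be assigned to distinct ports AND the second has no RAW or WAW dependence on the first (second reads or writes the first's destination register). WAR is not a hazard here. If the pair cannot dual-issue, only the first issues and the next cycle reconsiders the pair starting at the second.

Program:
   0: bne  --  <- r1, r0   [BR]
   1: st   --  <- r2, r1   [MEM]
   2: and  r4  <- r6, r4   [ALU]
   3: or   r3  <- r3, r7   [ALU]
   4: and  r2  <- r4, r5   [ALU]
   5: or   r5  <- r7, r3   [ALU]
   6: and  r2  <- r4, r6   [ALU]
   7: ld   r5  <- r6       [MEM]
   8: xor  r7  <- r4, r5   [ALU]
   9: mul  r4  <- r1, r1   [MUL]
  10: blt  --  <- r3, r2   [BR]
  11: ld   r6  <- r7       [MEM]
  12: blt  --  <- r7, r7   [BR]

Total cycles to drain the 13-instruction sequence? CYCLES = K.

0. bne.BR @i0  | no-port BR/MEM
1. st.MEM and.ALU @i1+i2  | 2-wide
2. or.ALU and.ALU @i3+i4  | 2-wide
3. or.ALU and.ALU @i5+i6  | 2-wide
4. ld.MEM @i7  | RAW r5
5. xor.ALU mul.MUL @i8+i9  | 2-wide
6. blt.BR @i10  | no-port BR/MEM
7. ld.MEM @i11  | no-port MEM/BR
8. blt.BR @i12  | tail

CYCLES = 9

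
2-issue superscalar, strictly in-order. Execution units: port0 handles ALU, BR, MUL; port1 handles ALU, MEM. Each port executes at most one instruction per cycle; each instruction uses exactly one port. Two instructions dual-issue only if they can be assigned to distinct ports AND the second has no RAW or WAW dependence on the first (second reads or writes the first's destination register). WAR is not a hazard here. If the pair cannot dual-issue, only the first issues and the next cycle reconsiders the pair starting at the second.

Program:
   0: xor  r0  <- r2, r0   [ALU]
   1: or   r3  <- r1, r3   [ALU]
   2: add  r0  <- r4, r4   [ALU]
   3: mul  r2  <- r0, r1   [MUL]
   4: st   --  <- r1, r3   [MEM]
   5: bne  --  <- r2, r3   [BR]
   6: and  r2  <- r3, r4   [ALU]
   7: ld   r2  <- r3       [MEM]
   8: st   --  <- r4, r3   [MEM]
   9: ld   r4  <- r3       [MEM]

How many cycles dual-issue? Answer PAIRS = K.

0. xor.ALU/or.ALU @i0/i1  | pair
1. add.ALU @i2  | RAW r0
2. mul.MUL/st.MEM @i3/i4  | pair
3. bne.BR/and.ALU @i5/i6  | pair
4. ld.MEM @i7  | no-port MEM/MEM
5. st.MEM @i8  | no-port MEM/MEM
6. ld.MEM @i9  | tail

PAIRS = 3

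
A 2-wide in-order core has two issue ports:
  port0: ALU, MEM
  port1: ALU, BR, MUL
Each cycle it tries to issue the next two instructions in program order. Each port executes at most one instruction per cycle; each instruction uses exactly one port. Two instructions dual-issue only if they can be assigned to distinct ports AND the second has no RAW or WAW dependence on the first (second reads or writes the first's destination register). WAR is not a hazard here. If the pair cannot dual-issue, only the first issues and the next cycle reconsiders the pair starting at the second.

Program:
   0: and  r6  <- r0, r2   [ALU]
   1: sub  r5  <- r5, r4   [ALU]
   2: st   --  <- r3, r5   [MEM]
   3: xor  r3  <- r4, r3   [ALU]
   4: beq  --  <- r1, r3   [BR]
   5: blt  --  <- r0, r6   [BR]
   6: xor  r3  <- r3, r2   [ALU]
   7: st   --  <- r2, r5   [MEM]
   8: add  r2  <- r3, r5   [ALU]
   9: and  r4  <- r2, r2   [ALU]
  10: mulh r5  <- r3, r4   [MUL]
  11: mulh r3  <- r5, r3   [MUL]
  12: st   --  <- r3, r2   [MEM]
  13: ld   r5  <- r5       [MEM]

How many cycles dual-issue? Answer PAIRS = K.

#0 head=0: and.ALU;sub.ALU i0,i1 2-wide
#1 head=2: st.MEM;xor.ALU i2,i3 2-wide
#2 head=4: beq.BR i4 no-port BR/BR
#3 head=5: blt.BR;xor.ALU i5,i6 2-wide
#4 head=7: st.MEM;add.ALU i7,i8 2-wide
#5 head=9: and.ALU i9 RAW r4
#6 head=10: mulh.MUL i10 no-port MUL/MUL
#7 head=11: mulh.MUL i11 RAW r3
#8 head=12: st.MEM i12 no-port MEM/MEM
#9 head=13: ld.MEM i13 tail

PAIRS = 4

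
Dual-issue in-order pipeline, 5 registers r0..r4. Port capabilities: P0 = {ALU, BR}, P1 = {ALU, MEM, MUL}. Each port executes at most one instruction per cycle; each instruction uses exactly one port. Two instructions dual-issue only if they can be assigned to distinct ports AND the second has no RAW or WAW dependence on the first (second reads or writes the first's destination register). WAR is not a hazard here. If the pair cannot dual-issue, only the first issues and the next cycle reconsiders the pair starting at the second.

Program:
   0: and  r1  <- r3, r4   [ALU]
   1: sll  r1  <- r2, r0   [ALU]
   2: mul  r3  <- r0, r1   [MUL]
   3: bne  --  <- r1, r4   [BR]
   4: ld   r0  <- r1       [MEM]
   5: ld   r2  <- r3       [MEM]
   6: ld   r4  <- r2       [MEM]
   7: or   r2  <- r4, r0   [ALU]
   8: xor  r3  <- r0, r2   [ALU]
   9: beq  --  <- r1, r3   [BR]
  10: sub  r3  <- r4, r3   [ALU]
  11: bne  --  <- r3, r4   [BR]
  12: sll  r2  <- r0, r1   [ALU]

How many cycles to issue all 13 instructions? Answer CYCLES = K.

CYCLES = 10

t=0 i0:and ; WAW r1
t=1 i1:sll ; RAW r1
t=2 i2&i3:mul;bne ; 2-wide
t=3 i4:ld ; no-port MEM/MEM
t=4 i5:ld ; no-port MEM/MEM
t=5 i6:ld ; RAW r4
t=6 i7:or ; RAW r2
t=7 i8:xor ; RAW r3
t=8 i9&i10:beq;sub ; 2-wide
t=9 i11&i12:bne;sll ; 2-wide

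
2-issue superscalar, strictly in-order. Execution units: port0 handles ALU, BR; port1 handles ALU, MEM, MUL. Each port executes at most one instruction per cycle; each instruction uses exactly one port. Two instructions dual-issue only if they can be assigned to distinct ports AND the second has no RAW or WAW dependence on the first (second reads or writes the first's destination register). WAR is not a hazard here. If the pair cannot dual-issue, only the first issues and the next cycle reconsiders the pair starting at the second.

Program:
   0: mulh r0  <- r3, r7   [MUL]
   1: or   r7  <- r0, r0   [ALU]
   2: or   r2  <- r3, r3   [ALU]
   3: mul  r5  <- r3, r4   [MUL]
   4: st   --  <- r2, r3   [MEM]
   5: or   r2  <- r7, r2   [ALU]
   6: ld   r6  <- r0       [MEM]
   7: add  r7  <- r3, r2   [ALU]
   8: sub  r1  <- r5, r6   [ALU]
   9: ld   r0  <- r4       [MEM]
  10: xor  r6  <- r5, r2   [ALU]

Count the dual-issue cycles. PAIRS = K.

0. mulh.MUL @i0  | RAW r0
1. or.ALU or.ALU @i1&i2  | pair
2. mul.MUL @i3  | no-port MUL/MEM
3. st.MEM or.ALU @i4&i5  | pair
4. ld.MEM add.ALU @i6&i7  | pair
5. sub.ALU ld.MEM @i8&i9  | pair
6. xor.ALU @i10  | tail

PAIRS = 4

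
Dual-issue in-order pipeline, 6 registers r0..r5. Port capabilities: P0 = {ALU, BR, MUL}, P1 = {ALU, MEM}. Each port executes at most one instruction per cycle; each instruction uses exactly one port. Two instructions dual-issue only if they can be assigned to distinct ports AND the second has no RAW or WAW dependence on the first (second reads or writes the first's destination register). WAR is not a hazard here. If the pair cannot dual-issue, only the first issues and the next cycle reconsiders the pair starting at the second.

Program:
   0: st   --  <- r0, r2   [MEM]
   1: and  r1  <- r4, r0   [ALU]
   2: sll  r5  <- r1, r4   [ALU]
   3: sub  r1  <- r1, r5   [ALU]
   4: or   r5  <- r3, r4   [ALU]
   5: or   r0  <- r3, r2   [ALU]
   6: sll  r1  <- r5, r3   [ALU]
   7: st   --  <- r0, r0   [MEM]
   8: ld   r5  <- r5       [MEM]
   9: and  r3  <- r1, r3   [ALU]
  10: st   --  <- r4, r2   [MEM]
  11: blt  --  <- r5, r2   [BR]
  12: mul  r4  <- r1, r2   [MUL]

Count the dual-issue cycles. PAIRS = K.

PAIRS = 5

c0: i0/i1 st;and  2-wide
c1: i2 sll  RAW r5
c2: i3/i4 sub;or  2-wide
c3: i5/i6 or;sll  2-wide
c4: i7 st  no-port MEM/MEM
c5: i8/i9 ld;and  2-wide
c6: i10/i11 st;blt  2-wide
c7: i12 mul  tail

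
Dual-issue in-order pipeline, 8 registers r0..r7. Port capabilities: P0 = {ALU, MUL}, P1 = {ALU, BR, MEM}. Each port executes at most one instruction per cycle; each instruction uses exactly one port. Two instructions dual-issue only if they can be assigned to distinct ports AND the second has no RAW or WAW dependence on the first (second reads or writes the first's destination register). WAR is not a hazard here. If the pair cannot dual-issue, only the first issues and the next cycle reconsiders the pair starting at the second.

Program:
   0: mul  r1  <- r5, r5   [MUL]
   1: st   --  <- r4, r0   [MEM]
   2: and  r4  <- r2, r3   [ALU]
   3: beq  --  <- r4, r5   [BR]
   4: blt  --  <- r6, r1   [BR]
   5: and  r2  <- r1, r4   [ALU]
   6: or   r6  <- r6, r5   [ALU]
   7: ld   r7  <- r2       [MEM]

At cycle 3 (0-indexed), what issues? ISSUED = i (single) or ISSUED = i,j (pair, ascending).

t=0 i0/i1:mul.MUL st.MEM ; pair
t=1 i2:and.ALU ; RAW r4
t=2 i3:beq.BR ; no-port BR/BR
t=3 i4/i5:blt.BR and.ALU ; pair
t=4 i6/i7:or.ALU ld.MEM ; pair

ISSUED = 4,5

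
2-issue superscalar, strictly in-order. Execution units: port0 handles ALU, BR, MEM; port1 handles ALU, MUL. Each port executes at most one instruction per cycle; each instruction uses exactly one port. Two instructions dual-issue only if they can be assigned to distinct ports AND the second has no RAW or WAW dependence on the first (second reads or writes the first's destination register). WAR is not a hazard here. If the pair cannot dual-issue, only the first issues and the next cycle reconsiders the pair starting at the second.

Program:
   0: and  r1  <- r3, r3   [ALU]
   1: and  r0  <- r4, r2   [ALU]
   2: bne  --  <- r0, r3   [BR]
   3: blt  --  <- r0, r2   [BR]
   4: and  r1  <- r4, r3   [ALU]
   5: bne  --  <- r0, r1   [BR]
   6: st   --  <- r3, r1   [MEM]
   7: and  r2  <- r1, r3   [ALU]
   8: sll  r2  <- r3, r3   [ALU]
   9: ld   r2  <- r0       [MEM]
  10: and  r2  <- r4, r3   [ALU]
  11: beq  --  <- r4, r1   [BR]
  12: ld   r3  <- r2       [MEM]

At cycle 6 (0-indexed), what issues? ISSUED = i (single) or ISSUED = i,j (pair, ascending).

ISSUED = 9

#0 head=0: and/and i0,i1 dual
#1 head=2: bne i2 no-port BR/BR
#2 head=3: blt/and i3,i4 dual
#3 head=5: bne i5 no-port BR/MEM
#4 head=6: st/and i6,i7 dual
#5 head=8: sll i8 WAW r2
#6 head=9: ld i9 WAW r2
#7 head=10: and/beq i10,i11 dual
#8 head=12: ld i12 tail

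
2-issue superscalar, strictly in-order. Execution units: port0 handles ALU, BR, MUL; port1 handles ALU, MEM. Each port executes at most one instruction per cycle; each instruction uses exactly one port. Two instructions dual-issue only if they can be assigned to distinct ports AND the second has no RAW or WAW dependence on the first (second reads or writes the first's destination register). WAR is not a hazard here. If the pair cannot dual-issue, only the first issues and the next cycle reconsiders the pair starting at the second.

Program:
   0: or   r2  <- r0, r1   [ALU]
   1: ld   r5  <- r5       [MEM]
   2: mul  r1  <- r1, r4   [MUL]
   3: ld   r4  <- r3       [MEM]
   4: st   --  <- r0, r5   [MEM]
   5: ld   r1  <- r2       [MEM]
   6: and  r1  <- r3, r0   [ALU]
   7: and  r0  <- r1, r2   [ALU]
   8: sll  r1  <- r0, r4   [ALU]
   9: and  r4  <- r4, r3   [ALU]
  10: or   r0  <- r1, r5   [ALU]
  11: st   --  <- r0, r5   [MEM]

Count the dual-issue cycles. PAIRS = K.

c0: i0+i1 or.ALU/ld.MEM  dual
c1: i2+i3 mul.MUL/ld.MEM  dual
c2: i4 st.MEM  no-port MEM/MEM
c3: i5 ld.MEM  WAW r1
c4: i6 and.ALU  RAW r1
c5: i7 and.ALU  RAW r0
c6: i8+i9 sll.ALU/and.ALU  dual
c7: i10 or.ALU  RAW r0
c8: i11 st.MEM  tail

PAIRS = 3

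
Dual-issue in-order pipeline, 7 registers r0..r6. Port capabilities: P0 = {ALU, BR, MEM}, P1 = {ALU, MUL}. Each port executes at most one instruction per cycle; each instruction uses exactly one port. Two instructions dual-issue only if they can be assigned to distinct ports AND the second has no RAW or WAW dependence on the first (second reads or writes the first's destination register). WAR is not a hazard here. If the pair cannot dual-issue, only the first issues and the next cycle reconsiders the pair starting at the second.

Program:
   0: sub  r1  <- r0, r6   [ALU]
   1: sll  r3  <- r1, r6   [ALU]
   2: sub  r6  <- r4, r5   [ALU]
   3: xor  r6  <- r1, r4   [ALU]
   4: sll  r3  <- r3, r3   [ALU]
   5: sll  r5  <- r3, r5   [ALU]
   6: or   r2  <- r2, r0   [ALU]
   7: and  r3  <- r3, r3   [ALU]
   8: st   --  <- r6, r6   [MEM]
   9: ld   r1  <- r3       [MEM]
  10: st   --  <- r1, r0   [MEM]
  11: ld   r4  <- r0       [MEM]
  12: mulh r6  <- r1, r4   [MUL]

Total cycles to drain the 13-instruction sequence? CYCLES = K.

c0: i0 sub.ALU  RAW r1
c1: i1&i2 sll.ALU+sub.ALU  dual
c2: i3&i4 xor.ALU+sll.ALU  dual
c3: i5&i6 sll.ALU+or.ALU  dual
c4: i7&i8 and.ALU+st.MEM  dual
c5: i9 ld.MEM  no-port MEM/MEM
c6: i10 st.MEM  no-port MEM/MEM
c7: i11 ld.MEM  RAW r4
c8: i12 mulh.MUL  tail

CYCLES = 9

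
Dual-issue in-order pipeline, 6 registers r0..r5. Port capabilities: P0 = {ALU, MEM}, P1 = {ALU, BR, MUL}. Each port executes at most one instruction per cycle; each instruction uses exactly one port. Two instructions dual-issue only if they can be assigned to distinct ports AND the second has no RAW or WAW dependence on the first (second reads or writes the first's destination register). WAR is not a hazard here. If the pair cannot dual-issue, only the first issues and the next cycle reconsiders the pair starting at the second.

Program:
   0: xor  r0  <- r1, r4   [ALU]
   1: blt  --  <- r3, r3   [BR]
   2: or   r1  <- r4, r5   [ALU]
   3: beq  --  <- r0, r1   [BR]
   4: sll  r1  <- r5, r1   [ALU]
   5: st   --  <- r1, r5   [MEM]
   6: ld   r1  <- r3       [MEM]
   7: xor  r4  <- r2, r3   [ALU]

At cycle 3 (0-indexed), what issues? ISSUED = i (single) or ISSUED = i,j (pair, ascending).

c0: i0&i1 xor+blt  2-wide
c1: i2 or  RAW r1
c2: i3&i4 beq+sll  2-wide
c3: i5 st  no-port MEM/MEM
c4: i6&i7 ld+xor  2-wide

ISSUED = 5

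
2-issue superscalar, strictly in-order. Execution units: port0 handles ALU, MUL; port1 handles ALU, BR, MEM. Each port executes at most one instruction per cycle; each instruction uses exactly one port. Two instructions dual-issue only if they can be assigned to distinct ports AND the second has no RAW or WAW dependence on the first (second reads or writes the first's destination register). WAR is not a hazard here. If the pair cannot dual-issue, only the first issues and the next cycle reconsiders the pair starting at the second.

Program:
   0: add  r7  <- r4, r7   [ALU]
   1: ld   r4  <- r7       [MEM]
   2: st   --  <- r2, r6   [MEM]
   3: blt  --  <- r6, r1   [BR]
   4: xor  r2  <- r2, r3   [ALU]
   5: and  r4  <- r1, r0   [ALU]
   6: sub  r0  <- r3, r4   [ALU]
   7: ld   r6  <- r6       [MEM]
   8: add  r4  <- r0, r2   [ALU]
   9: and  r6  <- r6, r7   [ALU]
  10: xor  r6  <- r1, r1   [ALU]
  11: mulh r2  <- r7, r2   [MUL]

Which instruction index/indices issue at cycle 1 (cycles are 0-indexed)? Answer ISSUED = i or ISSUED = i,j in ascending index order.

  cy0 -> i0 (add) RAW r7
  cy1 -> i1 (ld) no-port MEM/MEM
  cy2 -> i2 (st) no-port MEM/BR
  cy3 -> i3&i4 (blt/xor) pair
  cy4 -> i5 (and) RAW r4
  cy5 -> i6&i7 (sub/ld) pair
  cy6 -> i8&i9 (add/and) pair
  cy7 -> i10&i11 (xor/mulh) pair

ISSUED = 1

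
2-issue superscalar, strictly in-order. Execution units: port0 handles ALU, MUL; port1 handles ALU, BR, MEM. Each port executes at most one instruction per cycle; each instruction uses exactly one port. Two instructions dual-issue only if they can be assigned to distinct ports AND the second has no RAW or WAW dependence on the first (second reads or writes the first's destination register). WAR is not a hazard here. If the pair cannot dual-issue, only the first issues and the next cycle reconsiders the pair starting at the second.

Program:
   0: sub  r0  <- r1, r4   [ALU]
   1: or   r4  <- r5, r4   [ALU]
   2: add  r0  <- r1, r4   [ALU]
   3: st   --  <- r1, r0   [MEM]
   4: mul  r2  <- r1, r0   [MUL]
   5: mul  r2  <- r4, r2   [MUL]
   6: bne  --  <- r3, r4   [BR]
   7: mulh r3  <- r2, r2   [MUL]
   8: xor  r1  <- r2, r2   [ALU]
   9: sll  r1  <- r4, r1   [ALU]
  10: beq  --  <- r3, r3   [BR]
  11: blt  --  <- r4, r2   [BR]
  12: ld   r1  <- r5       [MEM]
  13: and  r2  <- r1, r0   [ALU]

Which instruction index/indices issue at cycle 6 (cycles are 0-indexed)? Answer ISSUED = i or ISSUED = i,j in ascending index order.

t=0 i0,i1:sub;or ; 2-wide
t=1 i2:add ; RAW r0
t=2 i3,i4:st;mul ; 2-wide
t=3 i5,i6:mul;bne ; 2-wide
t=4 i7,i8:mulh;xor ; 2-wide
t=5 i9,i10:sll;beq ; 2-wide
t=6 i11:blt ; no-port BR/MEM
t=7 i12:ld ; RAW r1
t=8 i13:and ; tail

ISSUED = 11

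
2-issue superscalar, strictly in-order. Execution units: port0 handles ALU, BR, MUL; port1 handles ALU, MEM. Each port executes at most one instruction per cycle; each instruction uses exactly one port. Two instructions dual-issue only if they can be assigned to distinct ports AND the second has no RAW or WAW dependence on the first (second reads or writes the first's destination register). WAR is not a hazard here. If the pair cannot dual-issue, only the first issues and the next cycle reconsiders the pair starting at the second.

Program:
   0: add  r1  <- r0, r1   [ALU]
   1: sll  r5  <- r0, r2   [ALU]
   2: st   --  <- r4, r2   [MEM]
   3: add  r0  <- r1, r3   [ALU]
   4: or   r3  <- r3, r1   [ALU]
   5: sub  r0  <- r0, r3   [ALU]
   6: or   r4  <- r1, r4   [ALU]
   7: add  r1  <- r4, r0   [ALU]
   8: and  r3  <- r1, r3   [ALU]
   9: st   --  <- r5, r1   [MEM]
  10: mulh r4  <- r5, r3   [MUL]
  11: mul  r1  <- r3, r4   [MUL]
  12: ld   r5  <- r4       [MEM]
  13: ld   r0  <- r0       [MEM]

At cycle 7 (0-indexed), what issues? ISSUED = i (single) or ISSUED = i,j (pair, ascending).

#0 head=0: add sll i0&i1 2-wide
#1 head=2: st add i2&i3 2-wide
#2 head=4: or i4 RAW r3
#3 head=5: sub or i5&i6 2-wide
#4 head=7: add i7 RAW r1
#5 head=8: and st i8&i9 2-wide
#6 head=10: mulh i10 no-port MUL/MUL
#7 head=11: mul ld i11&i12 2-wide
#8 head=13: ld i13 tail

ISSUED = 11,12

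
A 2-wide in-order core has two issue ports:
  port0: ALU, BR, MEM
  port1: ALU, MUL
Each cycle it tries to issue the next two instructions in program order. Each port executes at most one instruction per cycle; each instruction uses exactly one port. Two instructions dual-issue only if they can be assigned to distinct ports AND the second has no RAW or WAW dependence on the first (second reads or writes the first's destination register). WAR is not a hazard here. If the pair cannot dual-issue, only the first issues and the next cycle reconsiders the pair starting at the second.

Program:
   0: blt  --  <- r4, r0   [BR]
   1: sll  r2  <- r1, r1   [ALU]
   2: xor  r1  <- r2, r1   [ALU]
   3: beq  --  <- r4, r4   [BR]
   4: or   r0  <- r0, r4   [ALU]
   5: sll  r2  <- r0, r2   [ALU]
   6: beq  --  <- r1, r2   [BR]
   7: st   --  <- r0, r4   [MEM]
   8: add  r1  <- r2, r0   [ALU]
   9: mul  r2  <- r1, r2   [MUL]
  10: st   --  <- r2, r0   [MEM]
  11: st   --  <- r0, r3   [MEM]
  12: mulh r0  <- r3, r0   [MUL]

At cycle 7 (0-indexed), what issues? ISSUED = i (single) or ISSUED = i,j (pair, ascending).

  cy0 -> i0/i1 (blt/sll) 2-wide
  cy1 -> i2/i3 (xor/beq) 2-wide
  cy2 -> i4 (or) RAW r0
  cy3 -> i5 (sll) RAW r2
  cy4 -> i6 (beq) no-port BR/MEM
  cy5 -> i7/i8 (st/add) 2-wide
  cy6 -> i9 (mul) RAW r2
  cy7 -> i10 (st) no-port MEM/MEM
  cy8 -> i11/i12 (st/mulh) 2-wide

ISSUED = 10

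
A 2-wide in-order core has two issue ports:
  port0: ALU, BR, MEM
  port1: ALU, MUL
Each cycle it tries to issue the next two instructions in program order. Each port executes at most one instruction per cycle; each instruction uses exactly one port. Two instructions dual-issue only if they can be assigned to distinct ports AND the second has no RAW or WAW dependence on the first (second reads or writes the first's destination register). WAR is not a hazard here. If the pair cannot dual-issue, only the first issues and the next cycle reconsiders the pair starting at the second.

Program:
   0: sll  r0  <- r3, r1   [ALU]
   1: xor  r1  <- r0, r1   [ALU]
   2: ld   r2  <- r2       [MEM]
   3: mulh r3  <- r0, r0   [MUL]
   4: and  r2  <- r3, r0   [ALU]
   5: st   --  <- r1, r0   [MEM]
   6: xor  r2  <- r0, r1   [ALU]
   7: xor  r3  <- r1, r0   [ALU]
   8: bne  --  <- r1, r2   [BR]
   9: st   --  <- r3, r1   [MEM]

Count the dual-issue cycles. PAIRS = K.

PAIRS = 3

t=0 i0:sll.ALU ; RAW r0
t=1 i1&i2:xor.ALU;ld.MEM ; pair
t=2 i3:mulh.MUL ; RAW r3
t=3 i4&i5:and.ALU;st.MEM ; pair
t=4 i6&i7:xor.ALU;xor.ALU ; pair
t=5 i8:bne.BR ; no-port BR/MEM
t=6 i9:st.MEM ; tail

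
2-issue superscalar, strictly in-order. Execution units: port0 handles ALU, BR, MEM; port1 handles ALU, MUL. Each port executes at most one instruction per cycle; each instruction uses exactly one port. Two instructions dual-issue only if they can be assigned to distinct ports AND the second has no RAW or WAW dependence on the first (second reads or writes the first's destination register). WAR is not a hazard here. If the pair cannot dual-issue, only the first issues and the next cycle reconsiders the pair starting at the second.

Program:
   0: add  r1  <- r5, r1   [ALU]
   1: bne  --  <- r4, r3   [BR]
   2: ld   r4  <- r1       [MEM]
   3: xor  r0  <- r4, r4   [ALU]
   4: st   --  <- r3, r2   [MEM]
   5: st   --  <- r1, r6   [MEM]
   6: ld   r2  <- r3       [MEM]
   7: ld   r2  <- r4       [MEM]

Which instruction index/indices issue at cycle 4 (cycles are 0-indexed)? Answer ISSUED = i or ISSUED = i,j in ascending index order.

0. add.ALU/bne.BR @i0+i1  | dual
1. ld.MEM @i2  | RAW r4
2. xor.ALU/st.MEM @i3+i4  | dual
3. st.MEM @i5  | no-port MEM/MEM
4. ld.MEM @i6  | no-port MEM/MEM
5. ld.MEM @i7  | tail

ISSUED = 6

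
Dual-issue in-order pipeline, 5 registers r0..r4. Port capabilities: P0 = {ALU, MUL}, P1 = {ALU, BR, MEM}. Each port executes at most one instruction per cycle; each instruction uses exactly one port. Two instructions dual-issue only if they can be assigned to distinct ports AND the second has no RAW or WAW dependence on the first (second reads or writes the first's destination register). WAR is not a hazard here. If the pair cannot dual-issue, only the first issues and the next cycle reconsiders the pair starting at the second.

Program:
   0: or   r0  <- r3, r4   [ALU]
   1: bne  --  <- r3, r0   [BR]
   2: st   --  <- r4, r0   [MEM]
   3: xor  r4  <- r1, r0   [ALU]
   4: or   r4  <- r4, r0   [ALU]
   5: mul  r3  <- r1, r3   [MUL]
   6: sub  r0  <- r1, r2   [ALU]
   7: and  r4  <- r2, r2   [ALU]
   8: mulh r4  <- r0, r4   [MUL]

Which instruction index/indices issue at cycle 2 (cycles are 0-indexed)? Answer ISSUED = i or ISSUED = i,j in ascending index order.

[0] i0  or.ALU  -- RAW r0
[1] i1  bne.BR  -- no-port BR/MEM
[2] i2/i3  st.MEM+xor.ALU  -- 2-wide
[3] i4/i5  or.ALU+mul.MUL  -- 2-wide
[4] i6/i7  sub.ALU+and.ALU  -- 2-wide
[5] i8  mulh.MUL  -- tail

ISSUED = 2,3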